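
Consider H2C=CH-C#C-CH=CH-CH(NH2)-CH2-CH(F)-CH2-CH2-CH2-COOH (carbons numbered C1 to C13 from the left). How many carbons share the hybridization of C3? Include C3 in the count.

2

C3 is sp (two π bonds).
C1: sp2
C2: sp2
C3: sp ✓
C4: sp ✓
C5: sp2
C6: sp2
C7: sp3
C8: sp3
C9: sp3
C10: sp3
C11: sp3
C12: sp3
C13: sp2
2 carbons are sp.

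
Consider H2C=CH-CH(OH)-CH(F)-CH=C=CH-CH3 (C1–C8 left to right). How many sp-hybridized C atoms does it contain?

C1: sp2
C2: sp2
C3: sp3
C4: sp3
C5: sp2
C6: sp ✓
C7: sp2
C8: sp3
C6 → 1 sp carbon.

1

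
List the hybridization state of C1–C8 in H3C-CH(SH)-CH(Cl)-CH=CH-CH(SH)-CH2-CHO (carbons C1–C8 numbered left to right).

C1 sp3, C2 sp3, C3 sp3, C4 sp2, C5 sp2, C6 sp3, C7 sp3, C8 sp2

C1 is sp3: 4 σ bonds, 4 electron-density regions.
C2 carries 4 σ bonds, giving a steric number of 4, so it is sp3.
C3 is sp3: 4 σ bonds, 4 electron-density regions.
C4 is sp2: 3 σ bonds, plus one π bond, 3 electron-density regions.
C5 has 3 σ bonds, plus one π bond: steric number 3 → sp2.
C6 carries 4 σ bonds, giving a steric number of 4, so it is sp3.
C7 — 4 σ bonds. Steric number 4, so sp3.
C8: 3 σ bonds, plus one π bond; 3 regions of electron density → sp2.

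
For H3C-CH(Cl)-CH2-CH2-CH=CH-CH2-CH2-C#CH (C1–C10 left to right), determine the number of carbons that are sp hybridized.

2

C1: sp3
C2: sp3
C3: sp3
C4: sp3
C5: sp2
C6: sp2
C7: sp3
C8: sp3
C9: sp ✓
C10: sp ✓
C9, C10 → 2 sp carbons.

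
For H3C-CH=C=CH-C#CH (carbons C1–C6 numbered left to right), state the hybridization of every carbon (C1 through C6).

C1 carries 4 σ bonds, giving a steric number of 4, so it is sp3.
C2 — 3 σ bonds, plus one π bond. Steric number 3, so sp2.
C3 carries 2 σ bonds, plus two π bonds, giving a steric number of 2, so it is sp.
C4 is sp2: 3 σ bonds, plus one π bond, 3 electron-density regions.
C5: 2 σ bonds, plus two π bonds — 2 electron domains, sp.
C6: 2 σ bonds, plus two π bonds — 2 electron domains, sp.

C1 sp3, C2 sp2, C3 sp, C4 sp2, C5 sp, C6 sp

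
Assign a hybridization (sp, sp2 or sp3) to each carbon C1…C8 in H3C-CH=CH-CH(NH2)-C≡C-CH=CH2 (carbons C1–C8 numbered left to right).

C1 is sp3: 4 σ bonds, 4 electron-density regions.
C2: 3 σ bonds, plus one π bond — 3 electron domains, sp2.
C3: 3 σ bonds, plus one π bond — 3 electron domains, sp2.
C4 carries 4 σ bonds, giving a steric number of 4, so it is sp3.
C5: 2 σ bonds, plus two π bonds; 2 regions of electron density → sp.
C6 carries 2 σ bonds, plus two π bonds, giving a steric number of 2, so it is sp.
C7 (3 σ bonds, plus one π bond) has steric number 3: sp2.
C8 (3 σ bonds, plus one π bond) has steric number 3: sp2.

C1 sp3, C2 sp2, C3 sp2, C4 sp3, C5 sp, C6 sp, C7 sp2, C8 sp2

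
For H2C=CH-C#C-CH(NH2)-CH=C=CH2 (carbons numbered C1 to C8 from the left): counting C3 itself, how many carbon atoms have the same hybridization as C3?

C3 is sp (two π bonds).
C1: sp2
C2: sp2
C3: sp ✓
C4: sp ✓
C5: sp3
C6: sp2
C7: sp ✓
C8: sp2
3 carbons are sp.

3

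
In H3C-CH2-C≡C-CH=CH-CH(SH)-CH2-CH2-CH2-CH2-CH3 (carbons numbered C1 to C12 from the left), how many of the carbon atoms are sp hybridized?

2

C1: sp3
C2: sp3
C3: sp ✓
C4: sp ✓
C5: sp2
C6: sp2
C7: sp3
C8: sp3
C9: sp3
C10: sp3
C11: sp3
C12: sp3
C3, C4 → 2 sp carbons.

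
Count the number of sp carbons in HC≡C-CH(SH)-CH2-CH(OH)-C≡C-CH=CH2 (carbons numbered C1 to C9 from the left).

C1: sp ✓
C2: sp ✓
C3: sp3
C4: sp3
C5: sp3
C6: sp ✓
C7: sp ✓
C8: sp2
C9: sp2
C1, C2, C6, C7 → 4 sp carbons.

4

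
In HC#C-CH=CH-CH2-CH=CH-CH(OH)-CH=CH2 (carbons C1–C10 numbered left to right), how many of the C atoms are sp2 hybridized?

6

C1: sp
C2: sp
C3: sp2 ✓
C4: sp2 ✓
C5: sp3
C6: sp2 ✓
C7: sp2 ✓
C8: sp3
C9: sp2 ✓
C10: sp2 ✓
C3, C4, C6, C7, C9, C10 → 6 sp2 carbons.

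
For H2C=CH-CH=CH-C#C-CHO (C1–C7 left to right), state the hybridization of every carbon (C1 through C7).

C1 sp2, C2 sp2, C3 sp2, C4 sp2, C5 sp, C6 sp, C7 sp2

C1 carries 3 σ bonds, plus one π bond, giving a steric number of 3, so it is sp2.
C2 (3 σ bonds, plus one π bond) has steric number 3: sp2.
C3: 3 σ bonds, plus one π bond; 3 regions of electron density → sp2.
C4 carries 3 σ bonds, plus one π bond, giving a steric number of 3, so it is sp2.
C5 — 2 σ bonds, plus two π bonds. Steric number 2, so sp.
C6 carries 2 σ bonds, plus two π bonds, giving a steric number of 2, so it is sp.
C7 carries 3 σ bonds, plus one π bond, giving a steric number of 3, so it is sp2.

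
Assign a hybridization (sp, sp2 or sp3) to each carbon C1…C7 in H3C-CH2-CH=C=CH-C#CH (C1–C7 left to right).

C1: 4 σ bonds; 4 regions of electron density → sp3.
C2: 4 σ bonds; 4 regions of electron density → sp3.
C3 carries 3 σ bonds, plus one π bond, giving a steric number of 3, so it is sp2.
C4: 2 σ bonds, plus two π bonds — 2 electron domains, sp.
C5: 3 σ bonds, plus one π bond — 3 electron domains, sp2.
C6: 2 σ bonds, plus two π bonds; 2 regions of electron density → sp.
C7: 2 σ bonds, plus two π bonds — 2 electron domains, sp.

C1 sp3, C2 sp3, C3 sp2, C4 sp, C5 sp2, C6 sp, C7 sp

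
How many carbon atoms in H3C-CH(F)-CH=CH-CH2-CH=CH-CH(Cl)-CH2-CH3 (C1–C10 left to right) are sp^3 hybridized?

C1: sp3 ✓
C2: sp3 ✓
C3: sp2
C4: sp2
C5: sp3 ✓
C6: sp2
C7: sp2
C8: sp3 ✓
C9: sp3 ✓
C10: sp3 ✓
C1, C2, C5, C8, C9, C10 → 6 sp3 carbons.

6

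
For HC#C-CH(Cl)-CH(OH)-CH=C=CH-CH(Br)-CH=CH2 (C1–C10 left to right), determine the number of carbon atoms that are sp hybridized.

3

C1: sp ✓
C2: sp ✓
C3: sp3
C4: sp3
C5: sp2
C6: sp ✓
C7: sp2
C8: sp3
C9: sp2
C10: sp2
C1, C2, C6 → 3 sp carbons.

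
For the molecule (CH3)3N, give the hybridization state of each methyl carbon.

Each methyl carbon — 4 σ bonds. Steric number 4, so sp3.

sp³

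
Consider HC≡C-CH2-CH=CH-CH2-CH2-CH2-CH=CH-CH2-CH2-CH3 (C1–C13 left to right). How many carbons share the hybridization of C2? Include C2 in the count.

C2 is sp (two π bonds).
C1: sp ✓
C2: sp ✓
C3: sp3
C4: sp2
C5: sp2
C6: sp3
C7: sp3
C8: sp3
C9: sp2
C10: sp2
C11: sp3
C12: sp3
C13: sp3
2 carbons are sp.

2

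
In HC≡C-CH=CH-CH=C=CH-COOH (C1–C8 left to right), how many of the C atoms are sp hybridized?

3

C1: sp ✓
C2: sp ✓
C3: sp2
C4: sp2
C5: sp2
C6: sp ✓
C7: sp2
C8: sp2
C1, C2, C6 → 3 sp carbons.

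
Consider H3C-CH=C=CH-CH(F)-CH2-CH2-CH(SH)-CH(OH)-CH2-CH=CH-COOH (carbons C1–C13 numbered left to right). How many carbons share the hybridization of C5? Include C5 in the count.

7

C5 is sp3 (only σ bonds).
C1: sp3 ✓
C2: sp2
C3: sp
C4: sp2
C5: sp3 ✓
C6: sp3 ✓
C7: sp3 ✓
C8: sp3 ✓
C9: sp3 ✓
C10: sp3 ✓
C11: sp2
C12: sp2
C13: sp2
7 carbons are sp3.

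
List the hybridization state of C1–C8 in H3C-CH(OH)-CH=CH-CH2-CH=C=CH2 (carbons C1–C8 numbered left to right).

C1 sp3, C2 sp3, C3 sp2, C4 sp2, C5 sp3, C6 sp2, C7 sp, C8 sp2

C1 carries 4 σ bonds, giving a steric number of 4, so it is sp3.
C2 carries 4 σ bonds, giving a steric number of 4, so it is sp3.
C3: 3 σ bonds, plus one π bond — 3 electron domains, sp2.
C4: 3 σ bonds, plus one π bond; 3 regions of electron density → sp2.
C5: 4 σ bonds; 4 regions of electron density → sp3.
C6 — 3 σ bonds, plus one π bond. Steric number 3, so sp2.
C7: 2 σ bonds, plus two π bonds — 2 electron domains, sp.
C8 (3 σ bonds, plus one π bond) has steric number 3: sp2.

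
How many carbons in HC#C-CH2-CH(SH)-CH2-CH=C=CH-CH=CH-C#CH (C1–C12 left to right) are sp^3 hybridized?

C1: sp
C2: sp
C3: sp3 ✓
C4: sp3 ✓
C5: sp3 ✓
C6: sp2
C7: sp
C8: sp2
C9: sp2
C10: sp2
C11: sp
C12: sp
C3, C4, C5 → 3 sp3 carbons.

3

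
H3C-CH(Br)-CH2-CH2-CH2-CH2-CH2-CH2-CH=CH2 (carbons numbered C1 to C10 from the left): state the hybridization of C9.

C9 carries 3 σ bonds, plus one π bond, giving a steric number of 3, so it is sp2.

sp2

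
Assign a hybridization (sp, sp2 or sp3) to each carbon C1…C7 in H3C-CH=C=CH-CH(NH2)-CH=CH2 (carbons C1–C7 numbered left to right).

C1 carries 4 σ bonds, giving a steric number of 4, so it is sp3.
C2: 3 σ bonds, plus one π bond; 3 regions of electron density → sp2.
C3: 2 σ bonds, plus two π bonds — 2 electron domains, sp.
C4 is sp2: 3 σ bonds, plus one π bond, 3 electron-density regions.
C5 has 4 σ bonds: steric number 4 → sp3.
C6 carries 3 σ bonds, plus one π bond, giving a steric number of 3, so it is sp2.
C7 carries 3 σ bonds, plus one π bond, giving a steric number of 3, so it is sp2.

C1 sp3, C2 sp2, C3 sp, C4 sp2, C5 sp3, C6 sp2, C7 sp2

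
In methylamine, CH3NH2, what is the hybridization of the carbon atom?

sp3

The carbon atom is sp3: 4 σ bonds, 4 electron-density regions.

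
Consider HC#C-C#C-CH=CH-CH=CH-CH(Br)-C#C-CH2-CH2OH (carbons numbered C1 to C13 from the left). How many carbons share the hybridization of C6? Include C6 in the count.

4

C6 is sp2 (one π bond).
C1: sp
C2: sp
C3: sp
C4: sp
C5: sp2 ✓
C6: sp2 ✓
C7: sp2 ✓
C8: sp2 ✓
C9: sp3
C10: sp
C11: sp
C12: sp3
C13: sp3
4 carbons are sp2.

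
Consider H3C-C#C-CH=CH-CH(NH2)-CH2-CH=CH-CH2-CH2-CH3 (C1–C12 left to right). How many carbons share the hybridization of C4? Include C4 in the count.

4

C4 is sp2 (one π bond).
C1: sp3
C2: sp
C3: sp
C4: sp2 ✓
C5: sp2 ✓
C6: sp3
C7: sp3
C8: sp2 ✓
C9: sp2 ✓
C10: sp3
C11: sp3
C12: sp3
4 carbons are sp2.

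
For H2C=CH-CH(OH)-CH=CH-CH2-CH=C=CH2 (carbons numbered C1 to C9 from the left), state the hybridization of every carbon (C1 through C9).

C1 sp2, C2 sp2, C3 sp3, C4 sp2, C5 sp2, C6 sp3, C7 sp2, C8 sp, C9 sp2

C1 is sp2: 3 σ bonds, plus one π bond, 3 electron-density regions.
C2: 3 σ bonds, plus one π bond; 3 regions of electron density → sp2.
C3: 4 σ bonds — 4 electron domains, sp3.
C4: 3 σ bonds, plus one π bond — 3 electron domains, sp2.
C5 (3 σ bonds, plus one π bond) has steric number 3: sp2.
C6: 4 σ bonds — 4 electron domains, sp3.
C7: 3 σ bonds, plus one π bond — 3 electron domains, sp2.
C8 carries 2 σ bonds, plus two π bonds, giving a steric number of 2, so it is sp.
C9 is sp2: 3 σ bonds, plus one π bond, 3 electron-density regions.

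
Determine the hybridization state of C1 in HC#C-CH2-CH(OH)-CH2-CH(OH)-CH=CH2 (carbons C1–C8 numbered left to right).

sp

C1 — 2 σ bonds, plus two π bonds. Steric number 2, so sp.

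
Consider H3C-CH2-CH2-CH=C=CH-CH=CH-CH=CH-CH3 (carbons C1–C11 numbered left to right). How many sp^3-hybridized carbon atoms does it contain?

4

C1: sp3 ✓
C2: sp3 ✓
C3: sp3 ✓
C4: sp2
C5: sp
C6: sp2
C7: sp2
C8: sp2
C9: sp2
C10: sp2
C11: sp3 ✓
C1, C2, C3, C11 → 4 sp3 carbons.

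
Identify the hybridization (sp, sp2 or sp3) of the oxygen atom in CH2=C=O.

The oxygen atom is sp2: 1 σ bond and 2 lone pairs, plus one π bond, 3 electron-density regions.

sp²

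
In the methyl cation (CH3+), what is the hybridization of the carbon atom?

Three σ bonds to H, empty p orbital → sp2, trigonal planar.

sp²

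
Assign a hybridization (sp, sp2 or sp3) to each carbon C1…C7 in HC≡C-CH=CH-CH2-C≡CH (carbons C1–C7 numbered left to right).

C1 is sp: 2 σ bonds, plus two π bonds, 2 electron-density regions.
C2 is sp: 2 σ bonds, plus two π bonds, 2 electron-density regions.
C3 has 3 σ bonds, plus one π bond: steric number 3 → sp2.
C4 has 3 σ bonds, plus one π bond: steric number 3 → sp2.
C5 — 4 σ bonds. Steric number 4, so sp3.
C6: 2 σ bonds, plus two π bonds — 2 electron domains, sp.
C7: 2 σ bonds, plus two π bonds; 2 regions of electron density → sp.

C1 sp, C2 sp, C3 sp2, C4 sp2, C5 sp3, C6 sp, C7 sp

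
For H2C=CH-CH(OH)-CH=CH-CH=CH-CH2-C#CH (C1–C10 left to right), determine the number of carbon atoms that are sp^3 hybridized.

C1: sp2
C2: sp2
C3: sp3 ✓
C4: sp2
C5: sp2
C6: sp2
C7: sp2
C8: sp3 ✓
C9: sp
C10: sp
C3, C8 → 2 sp3 carbons.

2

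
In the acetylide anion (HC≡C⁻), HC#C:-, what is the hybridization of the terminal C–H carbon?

The terminal C–H carbon: 2 σ bonds, plus two π bonds — 2 electron domains, sp.

sp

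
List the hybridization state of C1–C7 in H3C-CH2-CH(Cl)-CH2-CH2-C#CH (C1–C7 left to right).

C1 sp3, C2 sp3, C3 sp3, C4 sp3, C5 sp3, C6 sp, C7 sp

C1 — 4 σ bonds. Steric number 4, so sp3.
C2 — 4 σ bonds. Steric number 4, so sp3.
C3 has 4 σ bonds: steric number 4 → sp3.
C4 carries 4 σ bonds, giving a steric number of 4, so it is sp3.
C5: 4 σ bonds; 4 regions of electron density → sp3.
C6: 2 σ bonds, plus two π bonds; 2 regions of electron density → sp.
C7 — 2 σ bonds, plus two π bonds. Steric number 2, so sp.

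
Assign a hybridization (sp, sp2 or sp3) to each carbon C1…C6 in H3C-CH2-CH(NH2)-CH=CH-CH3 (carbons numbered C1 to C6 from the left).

C1: 4 σ bonds — 4 electron domains, sp3.
C2 — 4 σ bonds. Steric number 4, so sp3.
C3 — 4 σ bonds. Steric number 4, so sp3.
C4 carries 3 σ bonds, plus one π bond, giving a steric number of 3, so it is sp2.
C5 has 3 σ bonds, plus one π bond: steric number 3 → sp2.
C6 — 4 σ bonds. Steric number 4, so sp3.

C1 sp3, C2 sp3, C3 sp3, C4 sp2, C5 sp2, C6 sp3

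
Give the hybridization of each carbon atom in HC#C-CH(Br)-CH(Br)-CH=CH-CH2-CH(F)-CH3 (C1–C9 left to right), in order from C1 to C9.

C1 carries 2 σ bonds, plus two π bonds, giving a steric number of 2, so it is sp.
C2 is sp: 2 σ bonds, plus two π bonds, 2 electron-density regions.
C3 (4 σ bonds) has steric number 4: sp3.
C4 (4 σ bonds) has steric number 4: sp3.
C5 has 3 σ bonds, plus one π bond: steric number 3 → sp2.
C6 is sp2: 3 σ bonds, plus one π bond, 3 electron-density regions.
C7: 4 σ bonds; 4 regions of electron density → sp3.
C8: 4 σ bonds; 4 regions of electron density → sp3.
C9 is sp3: 4 σ bonds, 4 electron-density regions.

C1 sp, C2 sp, C3 sp3, C4 sp3, C5 sp2, C6 sp2, C7 sp3, C8 sp3, C9 sp3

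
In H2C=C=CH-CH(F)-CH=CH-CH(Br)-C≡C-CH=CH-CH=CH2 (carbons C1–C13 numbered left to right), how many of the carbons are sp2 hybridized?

8

C1: sp2 ✓
C2: sp
C3: sp2 ✓
C4: sp3
C5: sp2 ✓
C6: sp2 ✓
C7: sp3
C8: sp
C9: sp
C10: sp2 ✓
C11: sp2 ✓
C12: sp2 ✓
C13: sp2 ✓
C1, C3, C5, C6, C10, C11, C12, C13 → 8 sp2 carbons.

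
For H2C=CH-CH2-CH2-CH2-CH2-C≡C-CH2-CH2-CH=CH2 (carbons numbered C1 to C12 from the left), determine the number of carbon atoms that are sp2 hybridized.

C1: sp2 ✓
C2: sp2 ✓
C3: sp3
C4: sp3
C5: sp3
C6: sp3
C7: sp
C8: sp
C9: sp3
C10: sp3
C11: sp2 ✓
C12: sp2 ✓
C1, C2, C11, C12 → 4 sp2 carbons.

4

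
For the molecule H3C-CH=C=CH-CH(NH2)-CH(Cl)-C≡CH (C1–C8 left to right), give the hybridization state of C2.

sp^2

C2 carries 3 σ bonds, plus one π bond, giving a steric number of 3, so it is sp2.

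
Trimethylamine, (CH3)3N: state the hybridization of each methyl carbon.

Each methyl carbon has 4 σ bonds: steric number 4 → sp3.

sp^3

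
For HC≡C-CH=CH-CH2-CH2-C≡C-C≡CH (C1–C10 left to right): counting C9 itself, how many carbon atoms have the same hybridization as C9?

C9 is sp (two π bonds).
C1: sp ✓
C2: sp ✓
C3: sp2
C4: sp2
C5: sp3
C6: sp3
C7: sp ✓
C8: sp ✓
C9: sp ✓
C10: sp ✓
6 carbons are sp.

6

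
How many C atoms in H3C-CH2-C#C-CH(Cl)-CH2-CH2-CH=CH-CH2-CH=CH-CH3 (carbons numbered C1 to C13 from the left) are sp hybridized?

C1: sp3
C2: sp3
C3: sp ✓
C4: sp ✓
C5: sp3
C6: sp3
C7: sp3
C8: sp2
C9: sp2
C10: sp3
C11: sp2
C12: sp2
C13: sp3
C3, C4 → 2 sp carbons.

2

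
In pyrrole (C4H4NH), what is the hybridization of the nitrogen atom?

N has three σ bonds; its lone pair occupies the p orbital and is part of the aromatic π system, so N is sp2 (not the sp3 a naive steric count of 4 would give).

sp^2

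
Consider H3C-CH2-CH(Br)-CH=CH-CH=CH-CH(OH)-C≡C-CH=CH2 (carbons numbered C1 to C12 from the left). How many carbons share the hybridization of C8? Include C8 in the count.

C8 is sp3 (only σ bonds).
C1: sp3 ✓
C2: sp3 ✓
C3: sp3 ✓
C4: sp2
C5: sp2
C6: sp2
C7: sp2
C8: sp3 ✓
C9: sp
C10: sp
C11: sp2
C12: sp2
4 carbons are sp3.

4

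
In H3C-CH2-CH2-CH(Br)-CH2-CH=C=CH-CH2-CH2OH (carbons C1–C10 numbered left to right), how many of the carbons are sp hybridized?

C1: sp3
C2: sp3
C3: sp3
C4: sp3
C5: sp3
C6: sp2
C7: sp ✓
C8: sp2
C9: sp3
C10: sp3
C7 → 1 sp carbon.

1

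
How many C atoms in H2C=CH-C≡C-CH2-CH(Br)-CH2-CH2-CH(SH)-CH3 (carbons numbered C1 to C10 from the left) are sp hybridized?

C1: sp2
C2: sp2
C3: sp ✓
C4: sp ✓
C5: sp3
C6: sp3
C7: sp3
C8: sp3
C9: sp3
C10: sp3
C3, C4 → 2 sp carbons.

2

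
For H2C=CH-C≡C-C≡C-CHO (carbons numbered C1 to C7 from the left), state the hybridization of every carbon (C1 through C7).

C1 (3 σ bonds, plus one π bond) has steric number 3: sp2.
C2 — 3 σ bonds, plus one π bond. Steric number 3, so sp2.
C3 is sp: 2 σ bonds, plus two π bonds, 2 electron-density regions.
C4 — 2 σ bonds, plus two π bonds. Steric number 2, so sp.
C5 is sp: 2 σ bonds, plus two π bonds, 2 electron-density regions.
C6 carries 2 σ bonds, plus two π bonds, giving a steric number of 2, so it is sp.
C7 is sp2: 3 σ bonds, plus one π bond, 3 electron-density regions.

C1 sp2, C2 sp2, C3 sp, C4 sp, C5 sp, C6 sp, C7 sp2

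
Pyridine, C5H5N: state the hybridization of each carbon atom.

sp2

Each carbon atom is sp2: 3 σ bonds, plus one π bond, 3 electron-density regions.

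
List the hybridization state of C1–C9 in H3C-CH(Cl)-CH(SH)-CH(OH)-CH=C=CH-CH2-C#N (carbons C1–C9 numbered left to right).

C1 sp3, C2 sp3, C3 sp3, C4 sp3, C5 sp2, C6 sp, C7 sp2, C8 sp3, C9 sp

C1 carries 4 σ bonds, giving a steric number of 4, so it is sp3.
C2 carries 4 σ bonds, giving a steric number of 4, so it is sp3.
C3 (4 σ bonds) has steric number 4: sp3.
C4: 4 σ bonds; 4 regions of electron density → sp3.
C5 (3 σ bonds, plus one π bond) has steric number 3: sp2.
C6: 2 σ bonds, plus two π bonds; 2 regions of electron density → sp.
C7: 3 σ bonds, plus one π bond — 3 electron domains, sp2.
C8: 4 σ bonds; 4 regions of electron density → sp3.
C9 — 2 σ bonds, plus two π bonds. Steric number 2, so sp.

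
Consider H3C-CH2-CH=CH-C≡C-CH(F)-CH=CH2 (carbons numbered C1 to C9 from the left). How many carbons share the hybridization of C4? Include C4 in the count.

C4 is sp2 (one π bond).
C1: sp3
C2: sp3
C3: sp2 ✓
C4: sp2 ✓
C5: sp
C6: sp
C7: sp3
C8: sp2 ✓
C9: sp2 ✓
4 carbons are sp2.

4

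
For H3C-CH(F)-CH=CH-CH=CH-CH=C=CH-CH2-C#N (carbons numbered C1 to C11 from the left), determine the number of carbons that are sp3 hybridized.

3

C1: sp3 ✓
C2: sp3 ✓
C3: sp2
C4: sp2
C5: sp2
C6: sp2
C7: sp2
C8: sp
C9: sp2
C10: sp3 ✓
C11: sp
C1, C2, C10 → 3 sp3 carbons.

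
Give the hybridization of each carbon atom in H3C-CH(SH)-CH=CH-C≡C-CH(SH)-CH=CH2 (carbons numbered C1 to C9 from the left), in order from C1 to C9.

C1 sp3, C2 sp3, C3 sp2, C4 sp2, C5 sp, C6 sp, C7 sp3, C8 sp2, C9 sp2

C1: 4 σ bonds — 4 electron domains, sp3.
C2 is sp3: 4 σ bonds, 4 electron-density regions.
C3 carries 3 σ bonds, plus one π bond, giving a steric number of 3, so it is sp2.
C4 has 3 σ bonds, plus one π bond: steric number 3 → sp2.
C5 — 2 σ bonds, plus two π bonds. Steric number 2, so sp.
C6: 2 σ bonds, plus two π bonds; 2 regions of electron density → sp.
C7 — 4 σ bonds. Steric number 4, so sp3.
C8: 3 σ bonds, plus one π bond; 3 regions of electron density → sp2.
C9 carries 3 σ bonds, plus one π bond, giving a steric number of 3, so it is sp2.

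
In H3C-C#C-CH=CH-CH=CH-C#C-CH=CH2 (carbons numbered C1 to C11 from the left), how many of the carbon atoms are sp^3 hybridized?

1

C1: sp3 ✓
C2: sp
C3: sp
C4: sp2
C5: sp2
C6: sp2
C7: sp2
C8: sp
C9: sp
C10: sp2
C11: sp2
C1 → 1 sp3 carbon.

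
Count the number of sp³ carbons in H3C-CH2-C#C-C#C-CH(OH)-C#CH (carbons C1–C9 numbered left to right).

3

C1: sp3 ✓
C2: sp3 ✓
C3: sp
C4: sp
C5: sp
C6: sp
C7: sp3 ✓
C8: sp
C9: sp
C1, C2, C7 → 3 sp3 carbons.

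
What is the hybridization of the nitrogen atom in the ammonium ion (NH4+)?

Four σ bonds, no lone pair → sp3, tetrahedral.

sp3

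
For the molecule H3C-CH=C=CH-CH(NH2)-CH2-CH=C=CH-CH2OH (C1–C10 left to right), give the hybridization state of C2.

C2: 3 σ bonds, plus one π bond; 3 regions of electron density → sp2.

sp^2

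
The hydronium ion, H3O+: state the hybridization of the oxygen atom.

Three σ bonds + one lone pair = steric number 4 → sp3.

sp3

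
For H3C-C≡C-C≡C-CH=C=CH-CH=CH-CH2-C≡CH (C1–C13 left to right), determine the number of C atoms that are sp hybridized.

7

C1: sp3
C2: sp ✓
C3: sp ✓
C4: sp ✓
C5: sp ✓
C6: sp2
C7: sp ✓
C8: sp2
C9: sp2
C10: sp2
C11: sp3
C12: sp ✓
C13: sp ✓
C2, C3, C4, C5, C7, C12, C13 → 7 sp carbons.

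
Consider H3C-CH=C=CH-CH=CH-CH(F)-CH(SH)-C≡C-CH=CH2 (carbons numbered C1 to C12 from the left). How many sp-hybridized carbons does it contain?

3

C1: sp3
C2: sp2
C3: sp ✓
C4: sp2
C5: sp2
C6: sp2
C7: sp3
C8: sp3
C9: sp ✓
C10: sp ✓
C11: sp2
C12: sp2
C3, C9, C10 → 3 sp carbons.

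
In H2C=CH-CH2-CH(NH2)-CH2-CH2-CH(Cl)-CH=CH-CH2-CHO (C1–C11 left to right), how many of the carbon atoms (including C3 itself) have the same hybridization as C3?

6

C3 is sp3 (only σ bonds).
C1: sp2
C2: sp2
C3: sp3 ✓
C4: sp3 ✓
C5: sp3 ✓
C6: sp3 ✓
C7: sp3 ✓
C8: sp2
C9: sp2
C10: sp3 ✓
C11: sp2
6 carbons are sp3.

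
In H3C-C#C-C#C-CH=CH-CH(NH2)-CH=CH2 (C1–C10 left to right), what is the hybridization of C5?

C5 has 2 σ bonds, plus two π bonds: steric number 2 → sp.

sp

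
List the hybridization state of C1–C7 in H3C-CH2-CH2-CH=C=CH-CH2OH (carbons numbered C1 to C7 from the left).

C1 sp3, C2 sp3, C3 sp3, C4 sp2, C5 sp, C6 sp2, C7 sp3

C1 (4 σ bonds) has steric number 4: sp3.
C2 is sp3: 4 σ bonds, 4 electron-density regions.
C3 carries 4 σ bonds, giving a steric number of 4, so it is sp3.
C4: 3 σ bonds, plus one π bond; 3 regions of electron density → sp2.
C5 is sp: 2 σ bonds, plus two π bonds, 2 electron-density regions.
C6 (3 σ bonds, plus one π bond) has steric number 3: sp2.
C7 — 4 σ bonds. Steric number 4, so sp3.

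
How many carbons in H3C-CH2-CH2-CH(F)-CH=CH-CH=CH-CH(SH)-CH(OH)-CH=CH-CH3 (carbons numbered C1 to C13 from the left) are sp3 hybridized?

7

C1: sp3 ✓
C2: sp3 ✓
C3: sp3 ✓
C4: sp3 ✓
C5: sp2
C6: sp2
C7: sp2
C8: sp2
C9: sp3 ✓
C10: sp3 ✓
C11: sp2
C12: sp2
C13: sp3 ✓
C1, C2, C3, C4, C9, C10, C13 → 7 sp3 carbons.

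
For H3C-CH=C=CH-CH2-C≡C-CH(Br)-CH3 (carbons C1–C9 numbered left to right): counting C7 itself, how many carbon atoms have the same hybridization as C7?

3

C7 is sp (two π bonds).
C1: sp3
C2: sp2
C3: sp ✓
C4: sp2
C5: sp3
C6: sp ✓
C7: sp ✓
C8: sp3
C9: sp3
3 carbons are sp.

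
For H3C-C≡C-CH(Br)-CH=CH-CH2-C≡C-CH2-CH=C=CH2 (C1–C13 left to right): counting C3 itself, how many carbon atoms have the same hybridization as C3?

C3 is sp (two π bonds).
C1: sp3
C2: sp ✓
C3: sp ✓
C4: sp3
C5: sp2
C6: sp2
C7: sp3
C8: sp ✓
C9: sp ✓
C10: sp3
C11: sp2
C12: sp ✓
C13: sp2
5 carbons are sp.

5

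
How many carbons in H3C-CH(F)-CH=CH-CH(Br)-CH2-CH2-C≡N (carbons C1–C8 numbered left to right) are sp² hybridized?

C1: sp3
C2: sp3
C3: sp2 ✓
C4: sp2 ✓
C5: sp3
C6: sp3
C7: sp3
C8: sp
C3, C4 → 2 sp2 carbons.

2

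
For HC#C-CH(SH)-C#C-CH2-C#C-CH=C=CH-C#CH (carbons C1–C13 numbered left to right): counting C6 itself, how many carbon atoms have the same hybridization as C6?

C6 is sp3 (only σ bonds).
C1: sp
C2: sp
C3: sp3 ✓
C4: sp
C5: sp
C6: sp3 ✓
C7: sp
C8: sp
C9: sp2
C10: sp
C11: sp2
C12: sp
C13: sp
2 carbons are sp3.

2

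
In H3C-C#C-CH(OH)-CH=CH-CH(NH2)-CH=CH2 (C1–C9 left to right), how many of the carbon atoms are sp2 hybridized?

4

C1: sp3
C2: sp
C3: sp
C4: sp3
C5: sp2 ✓
C6: sp2 ✓
C7: sp3
C8: sp2 ✓
C9: sp2 ✓
C5, C6, C8, C9 → 4 sp2 carbons.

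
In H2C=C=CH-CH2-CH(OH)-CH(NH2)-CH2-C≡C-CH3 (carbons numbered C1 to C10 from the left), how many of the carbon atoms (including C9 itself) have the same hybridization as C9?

C9 is sp (two π bonds).
C1: sp2
C2: sp ✓
C3: sp2
C4: sp3
C5: sp3
C6: sp3
C7: sp3
C8: sp ✓
C9: sp ✓
C10: sp3
3 carbons are sp.

3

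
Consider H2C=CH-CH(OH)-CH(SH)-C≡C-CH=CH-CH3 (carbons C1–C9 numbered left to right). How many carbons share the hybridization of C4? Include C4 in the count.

C4 is sp3 (only σ bonds).
C1: sp2
C2: sp2
C3: sp3 ✓
C4: sp3 ✓
C5: sp
C6: sp
C7: sp2
C8: sp2
C9: sp3 ✓
3 carbons are sp3.

3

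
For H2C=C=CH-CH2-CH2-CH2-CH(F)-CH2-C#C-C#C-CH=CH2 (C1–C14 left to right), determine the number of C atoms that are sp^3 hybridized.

C1: sp2
C2: sp
C3: sp2
C4: sp3 ✓
C5: sp3 ✓
C6: sp3 ✓
C7: sp3 ✓
C8: sp3 ✓
C9: sp
C10: sp
C11: sp
C12: sp
C13: sp2
C14: sp2
C4, C5, C6, C7, C8 → 5 sp3 carbons.

5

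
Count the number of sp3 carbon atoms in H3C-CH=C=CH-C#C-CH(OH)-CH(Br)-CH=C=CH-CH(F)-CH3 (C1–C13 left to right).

5

C1: sp3 ✓
C2: sp2
C3: sp
C4: sp2
C5: sp
C6: sp
C7: sp3 ✓
C8: sp3 ✓
C9: sp2
C10: sp
C11: sp2
C12: sp3 ✓
C13: sp3 ✓
C1, C7, C8, C12, C13 → 5 sp3 carbons.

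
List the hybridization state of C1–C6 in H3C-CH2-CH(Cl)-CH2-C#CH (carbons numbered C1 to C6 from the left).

C1 — 4 σ bonds. Steric number 4, so sp3.
C2 carries 4 σ bonds, giving a steric number of 4, so it is sp3.
C3 has 4 σ bonds: steric number 4 → sp3.
C4 carries 4 σ bonds, giving a steric number of 4, so it is sp3.
C5 — 2 σ bonds, plus two π bonds. Steric number 2, so sp.
C6 is sp: 2 σ bonds, plus two π bonds, 2 electron-density regions.

C1 sp3, C2 sp3, C3 sp3, C4 sp3, C5 sp, C6 sp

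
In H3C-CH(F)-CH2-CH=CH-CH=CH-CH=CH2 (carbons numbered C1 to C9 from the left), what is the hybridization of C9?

C9 is sp2: 3 σ bonds, plus one π bond, 3 electron-density regions.

sp2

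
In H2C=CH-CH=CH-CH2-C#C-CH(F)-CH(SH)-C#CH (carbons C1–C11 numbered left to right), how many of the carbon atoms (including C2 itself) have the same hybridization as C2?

4

C2 is sp2 (one π bond).
C1: sp2 ✓
C2: sp2 ✓
C3: sp2 ✓
C4: sp2 ✓
C5: sp3
C6: sp
C7: sp
C8: sp3
C9: sp3
C10: sp
C11: sp
4 carbons are sp2.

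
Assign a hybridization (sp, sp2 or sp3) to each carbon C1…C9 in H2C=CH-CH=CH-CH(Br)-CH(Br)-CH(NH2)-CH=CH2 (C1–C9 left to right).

C1 sp2, C2 sp2, C3 sp2, C4 sp2, C5 sp3, C6 sp3, C7 sp3, C8 sp2, C9 sp2

C1 has 3 σ bonds, plus one π bond: steric number 3 → sp2.
C2: 3 σ bonds, plus one π bond — 3 electron domains, sp2.
C3 has 3 σ bonds, plus one π bond: steric number 3 → sp2.
C4 — 3 σ bonds, plus one π bond. Steric number 3, so sp2.
C5 is sp3: 4 σ bonds, 4 electron-density regions.
C6: 4 σ bonds — 4 electron domains, sp3.
C7 — 4 σ bonds. Steric number 4, so sp3.
C8 has 3 σ bonds, plus one π bond: steric number 3 → sp2.
C9: 3 σ bonds, plus one π bond — 3 electron domains, sp2.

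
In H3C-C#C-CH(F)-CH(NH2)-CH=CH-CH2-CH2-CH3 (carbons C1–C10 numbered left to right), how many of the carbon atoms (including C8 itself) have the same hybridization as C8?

C8 is sp3 (only σ bonds).
C1: sp3 ✓
C2: sp
C3: sp
C4: sp3 ✓
C5: sp3 ✓
C6: sp2
C7: sp2
C8: sp3 ✓
C9: sp3 ✓
C10: sp3 ✓
6 carbons are sp3.

6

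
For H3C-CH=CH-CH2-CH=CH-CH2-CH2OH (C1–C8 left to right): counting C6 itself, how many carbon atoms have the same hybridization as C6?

C6 is sp2 (one π bond).
C1: sp3
C2: sp2 ✓
C3: sp2 ✓
C4: sp3
C5: sp2 ✓
C6: sp2 ✓
C7: sp3
C8: sp3
4 carbons are sp2.

4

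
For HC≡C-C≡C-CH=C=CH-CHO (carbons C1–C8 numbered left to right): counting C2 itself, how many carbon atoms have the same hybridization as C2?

5

C2 is sp (two π bonds).
C1: sp ✓
C2: sp ✓
C3: sp ✓
C4: sp ✓
C5: sp2
C6: sp ✓
C7: sp2
C8: sp2
5 carbons are sp.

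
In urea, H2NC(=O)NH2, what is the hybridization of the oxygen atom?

sp²

The oxygen atom has 1 σ bond and 2 lone pairs, plus one π bond: steric number 3 → sp2.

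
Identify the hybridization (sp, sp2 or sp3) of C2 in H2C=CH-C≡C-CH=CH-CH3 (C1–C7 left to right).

C2: 3 σ bonds, plus one π bond — 3 electron domains, sp2.

sp²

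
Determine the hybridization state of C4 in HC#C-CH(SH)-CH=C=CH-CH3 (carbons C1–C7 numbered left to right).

C4 — 3 σ bonds, plus one π bond. Steric number 3, so sp2.

sp^2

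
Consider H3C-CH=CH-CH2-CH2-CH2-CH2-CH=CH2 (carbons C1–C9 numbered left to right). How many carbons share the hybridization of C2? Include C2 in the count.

4

C2 is sp2 (one π bond).
C1: sp3
C2: sp2 ✓
C3: sp2 ✓
C4: sp3
C5: sp3
C6: sp3
C7: sp3
C8: sp2 ✓
C9: sp2 ✓
4 carbons are sp2.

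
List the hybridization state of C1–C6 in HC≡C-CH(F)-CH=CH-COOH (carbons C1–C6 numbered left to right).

C1: 2 σ bonds, plus two π bonds; 2 regions of electron density → sp.
C2: 2 σ bonds, plus two π bonds; 2 regions of electron density → sp.
C3 has 4 σ bonds: steric number 4 → sp3.
C4 has 3 σ bonds, plus one π bond: steric number 3 → sp2.
C5 — 3 σ bonds, plus one π bond. Steric number 3, so sp2.
C6 (3 σ bonds, plus one π bond) has steric number 3: sp2.

C1 sp, C2 sp, C3 sp3, C4 sp2, C5 sp2, C6 sp2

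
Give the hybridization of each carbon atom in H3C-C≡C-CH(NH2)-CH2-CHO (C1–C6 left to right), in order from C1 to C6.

C1 sp3, C2 sp, C3 sp, C4 sp3, C5 sp3, C6 sp2

C1 — 4 σ bonds. Steric number 4, so sp3.
C2 has 2 σ bonds, plus two π bonds: steric number 2 → sp.
C3 has 2 σ bonds, plus two π bonds: steric number 2 → sp.
C4 — 4 σ bonds. Steric number 4, so sp3.
C5 (4 σ bonds) has steric number 4: sp3.
C6 is sp2: 3 σ bonds, plus one π bond, 3 electron-density regions.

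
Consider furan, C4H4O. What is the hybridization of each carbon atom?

sp2

Each carbon atom — 3 σ bonds, plus one π bond. Steric number 3, so sp2.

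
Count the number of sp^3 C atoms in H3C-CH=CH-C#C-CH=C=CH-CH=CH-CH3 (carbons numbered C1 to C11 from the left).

C1: sp3 ✓
C2: sp2
C3: sp2
C4: sp
C5: sp
C6: sp2
C7: sp
C8: sp2
C9: sp2
C10: sp2
C11: sp3 ✓
C1, C11 → 2 sp3 carbons.

2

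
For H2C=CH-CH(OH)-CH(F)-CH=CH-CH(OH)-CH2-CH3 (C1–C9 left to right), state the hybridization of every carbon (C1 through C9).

C1 — 3 σ bonds, plus one π bond. Steric number 3, so sp2.
C2 — 3 σ bonds, plus one π bond. Steric number 3, so sp2.
C3 (4 σ bonds) has steric number 4: sp3.
C4 is sp3: 4 σ bonds, 4 electron-density regions.
C5 has 3 σ bonds, plus one π bond: steric number 3 → sp2.
C6 is sp2: 3 σ bonds, plus one π bond, 3 electron-density regions.
C7 carries 4 σ bonds, giving a steric number of 4, so it is sp3.
C8 has 4 σ bonds: steric number 4 → sp3.
C9: 4 σ bonds; 4 regions of electron density → sp3.

C1 sp2, C2 sp2, C3 sp3, C4 sp3, C5 sp2, C6 sp2, C7 sp3, C8 sp3, C9 sp3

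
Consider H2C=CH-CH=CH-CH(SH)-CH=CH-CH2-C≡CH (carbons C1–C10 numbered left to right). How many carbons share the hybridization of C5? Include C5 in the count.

C5 is sp3 (only σ bonds).
C1: sp2
C2: sp2
C3: sp2
C4: sp2
C5: sp3 ✓
C6: sp2
C7: sp2
C8: sp3 ✓
C9: sp
C10: sp
2 carbons are sp3.

2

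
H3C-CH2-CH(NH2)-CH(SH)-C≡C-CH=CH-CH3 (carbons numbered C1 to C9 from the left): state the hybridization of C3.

C3 is sp3: 4 σ bonds, 4 electron-density regions.

sp3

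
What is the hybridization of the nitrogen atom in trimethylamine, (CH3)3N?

The nitrogen atom carries 3 σ bonds and 1 lone pair, giving a steric number of 4, so it is sp3.

sp3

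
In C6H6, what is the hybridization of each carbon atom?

sp^2

Every ring carbon has three σ bonds and contributes one p electron to the aromatic π system.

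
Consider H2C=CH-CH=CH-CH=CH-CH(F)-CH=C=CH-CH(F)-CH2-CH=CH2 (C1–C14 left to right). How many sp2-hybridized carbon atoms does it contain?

C1: sp2 ✓
C2: sp2 ✓
C3: sp2 ✓
C4: sp2 ✓
C5: sp2 ✓
C6: sp2 ✓
C7: sp3
C8: sp2 ✓
C9: sp
C10: sp2 ✓
C11: sp3
C12: sp3
C13: sp2 ✓
C14: sp2 ✓
C1, C2, C3, C4, C5, C6, C8, C10, C13, C14 → 10 sp2 carbons.

10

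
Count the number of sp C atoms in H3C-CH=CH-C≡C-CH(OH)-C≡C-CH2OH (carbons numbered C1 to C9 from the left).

4

C1: sp3
C2: sp2
C3: sp2
C4: sp ✓
C5: sp ✓
C6: sp3
C7: sp ✓
C8: sp ✓
C9: sp3
C4, C5, C7, C8 → 4 sp carbons.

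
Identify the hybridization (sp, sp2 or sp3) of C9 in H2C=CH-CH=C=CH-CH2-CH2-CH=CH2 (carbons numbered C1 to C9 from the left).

C9: 3 σ bonds, plus one π bond; 3 regions of electron density → sp2.

sp²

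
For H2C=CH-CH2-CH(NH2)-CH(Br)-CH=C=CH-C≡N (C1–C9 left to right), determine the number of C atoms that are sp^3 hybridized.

C1: sp2
C2: sp2
C3: sp3 ✓
C4: sp3 ✓
C5: sp3 ✓
C6: sp2
C7: sp
C8: sp2
C9: sp
C3, C4, C5 → 3 sp3 carbons.

3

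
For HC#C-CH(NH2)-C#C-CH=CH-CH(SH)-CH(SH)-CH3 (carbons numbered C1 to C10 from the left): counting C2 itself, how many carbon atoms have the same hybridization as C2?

4

C2 is sp (two π bonds).
C1: sp ✓
C2: sp ✓
C3: sp3
C4: sp ✓
C5: sp ✓
C6: sp2
C7: sp2
C8: sp3
C9: sp3
C10: sp3
4 carbons are sp.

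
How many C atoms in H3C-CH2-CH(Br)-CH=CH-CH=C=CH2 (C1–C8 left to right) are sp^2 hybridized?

C1: sp3
C2: sp3
C3: sp3
C4: sp2 ✓
C5: sp2 ✓
C6: sp2 ✓
C7: sp
C8: sp2 ✓
C4, C5, C6, C8 → 4 sp2 carbons.

4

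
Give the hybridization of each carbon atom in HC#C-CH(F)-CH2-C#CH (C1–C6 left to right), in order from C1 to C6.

C1 has 2 σ bonds, plus two π bonds: steric number 2 → sp.
C2 (2 σ bonds, plus two π bonds) has steric number 2: sp.
C3 is sp3: 4 σ bonds, 4 electron-density regions.
C4 carries 4 σ bonds, giving a steric number of 4, so it is sp3.
C5 (2 σ bonds, plus two π bonds) has steric number 2: sp.
C6 carries 2 σ bonds, plus two π bonds, giving a steric number of 2, so it is sp.

C1 sp, C2 sp, C3 sp3, C4 sp3, C5 sp, C6 sp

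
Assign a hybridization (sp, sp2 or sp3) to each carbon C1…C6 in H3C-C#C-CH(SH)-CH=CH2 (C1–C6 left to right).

C1 sp3, C2 sp, C3 sp, C4 sp3, C5 sp2, C6 sp2

C1 carries 4 σ bonds, giving a steric number of 4, so it is sp3.
C2: 2 σ bonds, plus two π bonds — 2 electron domains, sp.
C3 is sp: 2 σ bonds, plus two π bonds, 2 electron-density regions.
C4: 4 σ bonds — 4 electron domains, sp3.
C5: 3 σ bonds, plus one π bond — 3 electron domains, sp2.
C6: 3 σ bonds, plus one π bond — 3 electron domains, sp2.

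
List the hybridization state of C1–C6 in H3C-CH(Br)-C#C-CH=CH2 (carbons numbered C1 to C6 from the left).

C1: 4 σ bonds; 4 regions of electron density → sp3.
C2: 4 σ bonds; 4 regions of electron density → sp3.
C3 carries 2 σ bonds, plus two π bonds, giving a steric number of 2, so it is sp.
C4: 2 σ bonds, plus two π bonds; 2 regions of electron density → sp.
C5: 3 σ bonds, plus one π bond — 3 electron domains, sp2.
C6 (3 σ bonds, plus one π bond) has steric number 3: sp2.

C1 sp3, C2 sp3, C3 sp, C4 sp, C5 sp2, C6 sp2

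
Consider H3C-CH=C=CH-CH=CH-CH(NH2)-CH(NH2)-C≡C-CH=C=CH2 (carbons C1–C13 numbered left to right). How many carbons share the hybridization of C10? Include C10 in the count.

C10 is sp (two π bonds).
C1: sp3
C2: sp2
C3: sp ✓
C4: sp2
C5: sp2
C6: sp2
C7: sp3
C8: sp3
C9: sp ✓
C10: sp ✓
C11: sp2
C12: sp ✓
C13: sp2
4 carbons are sp.

4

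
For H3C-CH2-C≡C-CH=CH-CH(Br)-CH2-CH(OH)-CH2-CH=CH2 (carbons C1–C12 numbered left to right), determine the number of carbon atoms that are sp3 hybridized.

C1: sp3 ✓
C2: sp3 ✓
C3: sp
C4: sp
C5: sp2
C6: sp2
C7: sp3 ✓
C8: sp3 ✓
C9: sp3 ✓
C10: sp3 ✓
C11: sp2
C12: sp2
C1, C2, C7, C8, C9, C10 → 6 sp3 carbons.

6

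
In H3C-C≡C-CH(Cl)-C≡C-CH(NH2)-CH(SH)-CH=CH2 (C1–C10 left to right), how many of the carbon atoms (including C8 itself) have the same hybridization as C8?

4

C8 is sp3 (only σ bonds).
C1: sp3 ✓
C2: sp
C3: sp
C4: sp3 ✓
C5: sp
C6: sp
C7: sp3 ✓
C8: sp3 ✓
C9: sp2
C10: sp2
4 carbons are sp3.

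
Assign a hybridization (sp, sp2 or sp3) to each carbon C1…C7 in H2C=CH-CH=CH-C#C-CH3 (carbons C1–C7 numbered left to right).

C1 carries 3 σ bonds, plus one π bond, giving a steric number of 3, so it is sp2.
C2: 3 σ bonds, plus one π bond; 3 regions of electron density → sp2.
C3 is sp2: 3 σ bonds, plus one π bond, 3 electron-density regions.
C4 (3 σ bonds, plus one π bond) has steric number 3: sp2.
C5 has 2 σ bonds, plus two π bonds: steric number 2 → sp.
C6 is sp: 2 σ bonds, plus two π bonds, 2 electron-density regions.
C7 is sp3: 4 σ bonds, 4 electron-density regions.

C1 sp2, C2 sp2, C3 sp2, C4 sp2, C5 sp, C6 sp, C7 sp3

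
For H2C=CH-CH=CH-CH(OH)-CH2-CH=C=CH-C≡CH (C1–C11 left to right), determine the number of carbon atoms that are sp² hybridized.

C1: sp2 ✓
C2: sp2 ✓
C3: sp2 ✓
C4: sp2 ✓
C5: sp3
C6: sp3
C7: sp2 ✓
C8: sp
C9: sp2 ✓
C10: sp
C11: sp
C1, C2, C3, C4, C7, C9 → 6 sp2 carbons.

6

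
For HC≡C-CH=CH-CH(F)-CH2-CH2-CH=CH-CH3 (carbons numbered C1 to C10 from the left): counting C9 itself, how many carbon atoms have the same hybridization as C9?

C9 is sp2 (one π bond).
C1: sp
C2: sp
C3: sp2 ✓
C4: sp2 ✓
C5: sp3
C6: sp3
C7: sp3
C8: sp2 ✓
C9: sp2 ✓
C10: sp3
4 carbons are sp2.

4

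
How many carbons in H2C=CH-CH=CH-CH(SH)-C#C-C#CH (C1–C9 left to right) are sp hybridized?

4

C1: sp2
C2: sp2
C3: sp2
C4: sp2
C5: sp3
C6: sp ✓
C7: sp ✓
C8: sp ✓
C9: sp ✓
C6, C7, C8, C9 → 4 sp carbons.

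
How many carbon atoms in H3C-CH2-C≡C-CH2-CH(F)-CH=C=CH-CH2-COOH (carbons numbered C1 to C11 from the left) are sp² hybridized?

3

C1: sp3
C2: sp3
C3: sp
C4: sp
C5: sp3
C6: sp3
C7: sp2 ✓
C8: sp
C9: sp2 ✓
C10: sp3
C11: sp2 ✓
C7, C9, C11 → 3 sp2 carbons.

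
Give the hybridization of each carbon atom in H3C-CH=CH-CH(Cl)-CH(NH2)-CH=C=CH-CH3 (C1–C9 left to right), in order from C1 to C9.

C1 — 4 σ bonds. Steric number 4, so sp3.
C2: 3 σ bonds, plus one π bond; 3 regions of electron density → sp2.
C3 has 3 σ bonds, plus one π bond: steric number 3 → sp2.
C4 has 4 σ bonds: steric number 4 → sp3.
C5: 4 σ bonds; 4 regions of electron density → sp3.
C6 is sp2: 3 σ bonds, plus one π bond, 3 electron-density regions.
C7 (2 σ bonds, plus two π bonds) has steric number 2: sp.
C8: 3 σ bonds, plus one π bond; 3 regions of electron density → sp2.
C9: 4 σ bonds; 4 regions of electron density → sp3.

C1 sp3, C2 sp2, C3 sp2, C4 sp3, C5 sp3, C6 sp2, C7 sp, C8 sp2, C9 sp3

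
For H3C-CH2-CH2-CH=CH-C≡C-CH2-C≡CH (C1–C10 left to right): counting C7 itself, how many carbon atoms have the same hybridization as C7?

4

C7 is sp (two π bonds).
C1: sp3
C2: sp3
C3: sp3
C4: sp2
C5: sp2
C6: sp ✓
C7: sp ✓
C8: sp3
C9: sp ✓
C10: sp ✓
4 carbons are sp.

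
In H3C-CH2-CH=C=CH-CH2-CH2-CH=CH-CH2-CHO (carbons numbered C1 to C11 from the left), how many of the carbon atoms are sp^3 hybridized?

C1: sp3 ✓
C2: sp3 ✓
C3: sp2
C4: sp
C5: sp2
C6: sp3 ✓
C7: sp3 ✓
C8: sp2
C9: sp2
C10: sp3 ✓
C11: sp2
C1, C2, C6, C7, C10 → 5 sp3 carbons.

5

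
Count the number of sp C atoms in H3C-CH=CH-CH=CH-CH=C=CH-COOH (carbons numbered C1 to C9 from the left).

1

C1: sp3
C2: sp2
C3: sp2
C4: sp2
C5: sp2
C6: sp2
C7: sp ✓
C8: sp2
C9: sp2
C7 → 1 sp carbon.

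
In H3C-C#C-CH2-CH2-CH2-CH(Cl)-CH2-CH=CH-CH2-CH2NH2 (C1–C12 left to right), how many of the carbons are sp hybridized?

2

C1: sp3
C2: sp ✓
C3: sp ✓
C4: sp3
C5: sp3
C6: sp3
C7: sp3
C8: sp3
C9: sp2
C10: sp2
C11: sp3
C12: sp3
C2, C3 → 2 sp carbons.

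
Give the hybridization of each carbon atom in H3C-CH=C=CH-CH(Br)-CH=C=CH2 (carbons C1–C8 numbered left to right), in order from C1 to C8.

C1 sp3, C2 sp2, C3 sp, C4 sp2, C5 sp3, C6 sp2, C7 sp, C8 sp2

C1 is sp3: 4 σ bonds, 4 electron-density regions.
C2 carries 3 σ bonds, plus one π bond, giving a steric number of 3, so it is sp2.
C3 — 2 σ bonds, plus two π bonds. Steric number 2, so sp.
C4: 3 σ bonds, plus one π bond; 3 regions of electron density → sp2.
C5 carries 4 σ bonds, giving a steric number of 4, so it is sp3.
C6 (3 σ bonds, plus one π bond) has steric number 3: sp2.
C7: 2 σ bonds, plus two π bonds; 2 regions of electron density → sp.
C8: 3 σ bonds, plus one π bond — 3 electron domains, sp2.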